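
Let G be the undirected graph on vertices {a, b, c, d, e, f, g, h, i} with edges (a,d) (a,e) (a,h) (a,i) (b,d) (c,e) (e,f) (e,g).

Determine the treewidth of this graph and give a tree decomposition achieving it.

Treewidth 1.
Bags: B1 = {a, d}  B2 = {a, e}  B3 = {b, d}  B4 = {a, h}  B5 = {c, e}  B6 = {a, i}  B7 = {e, g}  B8 = {e, f}
Tree: B1–B2, B1–B3, B2–B4, B2–B5, B1–B6, B2–B7, B2–B8

Each bag holds 2 vertices, so the decomposition has width 1, which upper-bounds the treewidth. Any graph with an edge has treewidth ≥ 1, and G has the edge d–a. Hence tw(G) = 1 exactly.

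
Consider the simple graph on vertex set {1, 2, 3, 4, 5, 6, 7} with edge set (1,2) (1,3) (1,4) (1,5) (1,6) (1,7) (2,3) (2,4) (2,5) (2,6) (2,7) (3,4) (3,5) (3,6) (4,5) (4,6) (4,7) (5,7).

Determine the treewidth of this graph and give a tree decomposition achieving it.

Treewidth 4.
One such decomposition:
Bags: B1 = {1, 2, 4, 5, 7}  B2 = {1, 2, 3, 4, 5}  B3 = {1, 2, 3, 4, 6}
Tree: B1–B2, B2–B3

The largest bag has 5 vertices, giving width 4; this decomposition certifies tw(G) ≤ 4. For the lower bound, the 5 vertices {1, 2, 3, 4, 5} are pairwise adjacent, and any tree decomposition puts a clique entirely inside one bag — forcing width ≥ 4. The upper and lower bounds meet at 4, so that is the treewidth.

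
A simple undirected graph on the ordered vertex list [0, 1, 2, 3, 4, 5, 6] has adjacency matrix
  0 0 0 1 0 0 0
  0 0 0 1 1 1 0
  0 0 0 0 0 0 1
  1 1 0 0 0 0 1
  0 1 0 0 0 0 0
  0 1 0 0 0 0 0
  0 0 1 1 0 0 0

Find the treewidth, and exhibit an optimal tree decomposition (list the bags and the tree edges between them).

Treewidth 1.
One such decomposition:
Bags: B1 = {1, 3}  B2 = {3, 6}  B3 = {1, 4}  B4 = {1, 5}  B5 = {2, 6}  B6 = {0, 3}
Tree: B1–B2, B1–B3, B3–B4, B2–B5, B2–B6

The largest bag has 2 vertices, giving width 1; this decomposition certifies tw(G) ≤ 1. G has an edge, so its treewidth is at least 1. Therefore the treewidth is 1.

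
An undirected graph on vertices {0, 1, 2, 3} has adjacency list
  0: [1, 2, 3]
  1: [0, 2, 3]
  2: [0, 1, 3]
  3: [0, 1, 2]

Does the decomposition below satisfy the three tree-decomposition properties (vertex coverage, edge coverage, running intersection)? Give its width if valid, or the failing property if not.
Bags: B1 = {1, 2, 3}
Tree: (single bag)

No — vertex 0 appears in no bag.

A tree decomposition must satisfy three properties: every vertex lies in some bag; for every edge, both endpoints lie together in some bag; and for every vertex, the bags containing it form a connected subtree. Here vertex 0 appears in no bag, so the decomposition is invalid.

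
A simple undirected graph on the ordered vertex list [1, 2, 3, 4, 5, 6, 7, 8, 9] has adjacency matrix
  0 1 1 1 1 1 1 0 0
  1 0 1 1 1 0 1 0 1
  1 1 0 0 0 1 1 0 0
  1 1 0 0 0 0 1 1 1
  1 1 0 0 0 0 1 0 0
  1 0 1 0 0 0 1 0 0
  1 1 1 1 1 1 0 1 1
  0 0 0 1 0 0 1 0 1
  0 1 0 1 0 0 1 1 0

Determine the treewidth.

3

A width-3 tree decomposition is:
Bags: B1 = {1, 2, 3, 7}  B2 = {1, 2, 4, 7}  B3 = {1, 3, 6, 7}  B4 = {2, 4, 7, 9}  B5 = {4, 7, 8, 9}  B6 = {1, 2, 5, 7}
Tree: B1–B2, B1–B3, B2–B4, B4–B5, B2–B6
Every bag has size at most 4, so the width is 4 − 1 = 3 and tw(G) ≤ 3. For the lower bound, the 4 vertices {4, 7, 8, 9} are pairwise adjacent, and any tree decomposition puts a clique entirely inside one bag — forcing width ≥ 3. The upper and lower bounds meet at 3, so that is the treewidth.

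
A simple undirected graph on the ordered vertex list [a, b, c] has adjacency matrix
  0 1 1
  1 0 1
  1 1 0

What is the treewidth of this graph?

2

A width-2 tree decomposition is:
Bags: B1 = {a, b, c}
Tree: (single bag)
A single bag containing all 3 vertices is trivially a valid decomposition of width 2. For the lower bound, the 3 vertices {a, b, c} are pairwise adjacent, and any tree decomposition puts a clique entirely inside one bag — forcing width ≥ 2. Combining the bounds, tw(G) = 2.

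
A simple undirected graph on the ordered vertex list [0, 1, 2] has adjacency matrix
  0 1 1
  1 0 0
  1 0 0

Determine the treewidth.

1

A width-1 tree decomposition is:
Bags: B1 = {0, 1}  B2 = {0, 2}
Tree: B1–B2
The largest bag has 2 vertices, giving width 1; this decomposition certifies tw(G) ≤ 1. G has an edge, so its treewidth is at least 1. The upper and lower bounds meet at 1, so that is the treewidth.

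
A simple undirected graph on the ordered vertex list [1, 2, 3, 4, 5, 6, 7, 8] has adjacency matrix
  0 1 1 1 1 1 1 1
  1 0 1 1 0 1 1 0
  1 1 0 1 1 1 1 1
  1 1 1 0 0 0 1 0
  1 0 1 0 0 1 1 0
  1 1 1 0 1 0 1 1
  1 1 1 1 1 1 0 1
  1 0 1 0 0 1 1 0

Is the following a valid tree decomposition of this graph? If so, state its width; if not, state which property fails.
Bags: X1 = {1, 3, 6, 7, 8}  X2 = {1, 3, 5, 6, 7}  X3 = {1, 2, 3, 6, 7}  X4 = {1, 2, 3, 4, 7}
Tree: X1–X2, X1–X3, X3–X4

Yes; width 4.

Checking the three conditions: (i) the bags cover all of {1, 2, 3, 4, 5, 6, 7, 8}; (ii) for each edge, some bag contains both endpoints; (iii) the bags containing any fixed vertex form a subtree. All hold, so the decomposition is valid with width 5 − 1 = 4.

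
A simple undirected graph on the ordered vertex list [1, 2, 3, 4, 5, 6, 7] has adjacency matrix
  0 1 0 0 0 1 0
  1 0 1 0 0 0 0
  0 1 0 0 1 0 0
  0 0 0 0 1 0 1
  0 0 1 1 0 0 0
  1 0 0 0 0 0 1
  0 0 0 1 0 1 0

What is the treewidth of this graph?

2

A width-2 tree decomposition is:
Bags: B1 = {1, 2, 6}  B2 = {2, 3, 6}  B3 = {3, 5, 6}  B4 = {4, 5, 6}  B5 = {4, 6, 7}
Tree: B1–B2, B2–B3, B3–B4, B4–B5
The largest bag has 3 vertices, giving width 2; this decomposition certifies tw(G) ≤ 2. The edges 6–1–2–3–5–4–7–6 form a cycle, so G is not a tree and its treewidth is at least 2. Hence tw(G) = 2 exactly.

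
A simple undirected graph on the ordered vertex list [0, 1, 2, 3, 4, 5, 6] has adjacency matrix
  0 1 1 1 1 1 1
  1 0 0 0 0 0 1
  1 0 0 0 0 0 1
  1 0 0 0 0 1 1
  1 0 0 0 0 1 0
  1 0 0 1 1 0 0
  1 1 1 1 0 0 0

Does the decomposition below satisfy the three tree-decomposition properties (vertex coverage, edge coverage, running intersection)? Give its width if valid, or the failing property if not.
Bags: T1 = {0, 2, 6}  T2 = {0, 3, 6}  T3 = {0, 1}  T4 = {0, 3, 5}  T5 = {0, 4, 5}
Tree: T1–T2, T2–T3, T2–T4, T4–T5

No — edge (6,1) lies in no bag.

A tree decomposition must satisfy three properties: every vertex lies in some bag; for every edge, both endpoints lie together in some bag; and for every vertex, the bags containing it form a connected subtree. Here edge (6,1) lies in no bag, so the decomposition is invalid.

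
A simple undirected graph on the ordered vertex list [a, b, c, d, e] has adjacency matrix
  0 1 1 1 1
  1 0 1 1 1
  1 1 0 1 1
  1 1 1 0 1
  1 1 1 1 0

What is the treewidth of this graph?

4

A width-4 tree decomposition is:
Bags: B1 = {a, b, c, d, e}
Tree: (single bag)
With just one bag of size 5, the width is 5 − 1 = 4, so tw(G) ≤ 4. On the other hand G contains the 5-clique {a, b, c, d, e}. A clique must lie in a single bag of any decomposition, so no decomposition can have width below 4. Combining the bounds, tw(G) = 4.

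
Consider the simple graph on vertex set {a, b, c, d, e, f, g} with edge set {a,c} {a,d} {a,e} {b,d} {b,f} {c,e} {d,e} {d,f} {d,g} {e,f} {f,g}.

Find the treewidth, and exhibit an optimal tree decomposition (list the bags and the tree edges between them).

Treewidth 2.
Bags: B1 = {d, e, f}  B2 = {a, d, e}  B3 = {a, c, e}  B4 = {d, f, g}  B5 = {b, d, f}
Tree: B1–B2, B2–B3, B1–B4, B1–B5

Every bag has size at most 3, so the width is 3 − 1 = 2 and tw(G) ≤ 2. For the lower bound, the 3 vertices {a, d, e} are pairwise adjacent, and any tree decomposition puts a clique entirely inside one bag — forcing width ≥ 2. Combining the bounds, tw(G) = 2.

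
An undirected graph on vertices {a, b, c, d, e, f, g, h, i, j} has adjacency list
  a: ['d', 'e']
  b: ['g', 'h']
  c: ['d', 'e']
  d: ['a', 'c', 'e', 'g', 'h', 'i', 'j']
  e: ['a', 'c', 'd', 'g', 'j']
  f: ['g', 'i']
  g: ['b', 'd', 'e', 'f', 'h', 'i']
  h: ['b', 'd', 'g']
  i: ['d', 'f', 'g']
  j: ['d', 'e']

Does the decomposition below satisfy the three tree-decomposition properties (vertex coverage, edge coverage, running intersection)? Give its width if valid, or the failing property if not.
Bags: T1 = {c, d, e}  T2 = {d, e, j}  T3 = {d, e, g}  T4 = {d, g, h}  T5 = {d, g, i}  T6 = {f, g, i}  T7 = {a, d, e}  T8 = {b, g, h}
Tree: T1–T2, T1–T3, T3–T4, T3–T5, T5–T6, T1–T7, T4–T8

Yes; width 2.

Every vertex of G appears in some bag (union = {a, b, c, d, e, f, g, h, i, j}); every edge is covered by a bag; and for each vertex v the set of bags containing v is connected in the bag tree. The decomposition is therefore valid. The largest bag has 3 vertices, so the width is 2.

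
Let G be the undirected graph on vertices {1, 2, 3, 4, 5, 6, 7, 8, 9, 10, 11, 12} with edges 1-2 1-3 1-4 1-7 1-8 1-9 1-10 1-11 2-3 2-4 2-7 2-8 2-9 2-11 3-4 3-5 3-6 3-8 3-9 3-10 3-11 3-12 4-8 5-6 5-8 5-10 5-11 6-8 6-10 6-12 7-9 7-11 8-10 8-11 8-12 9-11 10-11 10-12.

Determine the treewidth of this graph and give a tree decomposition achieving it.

Treewidth 4.
One such decomposition:
Bags: B1 = {3, 5, 6, 8, 10}  B2 = {3, 5, 8, 10, 11}  B3 = {1, 3, 8, 10, 11}  B4 = {1, 2, 3, 8, 11}  B5 = {1, 2, 3, 9, 11}  B6 = {3, 6, 8, 10, 12}  B7 = {1, 2, 7, 9, 11}  B8 = {1, 2, 3, 4, 8}
Tree: B1–B2, B2–B3, B3–B4, B4–B5, B1–B6, B5–B7, B4–B8

Every bag has size at most 5, so the width is 5 − 1 = 4 and tw(G) ≤ 4. On the other hand G contains the 5-clique {1, 2, 3, 8, 11}. A clique must lie in a single bag of any decomposition, so no decomposition can have width below 4. The upper and lower bounds meet at 4, so that is the treewidth.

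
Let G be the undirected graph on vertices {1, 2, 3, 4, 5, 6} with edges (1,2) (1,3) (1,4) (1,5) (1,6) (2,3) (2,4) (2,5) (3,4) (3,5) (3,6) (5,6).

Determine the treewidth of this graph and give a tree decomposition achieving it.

Each bag holds 4 vertices, so the decomposition has width 3, which upper-bounds the treewidth. For the lower bound, the 4 vertices {1, 2, 3, 4} are pairwise adjacent, and any tree decomposition puts a clique entirely inside one bag — forcing width ≥ 3. Hence tw(G) = 3 exactly.

Treewidth 3.
One such decomposition:
Bags: B1 = {1, 2, 3, 5}  B2 = {1, 2, 3, 4}  B3 = {1, 3, 5, 6}
Tree: B1–B2, B1–B3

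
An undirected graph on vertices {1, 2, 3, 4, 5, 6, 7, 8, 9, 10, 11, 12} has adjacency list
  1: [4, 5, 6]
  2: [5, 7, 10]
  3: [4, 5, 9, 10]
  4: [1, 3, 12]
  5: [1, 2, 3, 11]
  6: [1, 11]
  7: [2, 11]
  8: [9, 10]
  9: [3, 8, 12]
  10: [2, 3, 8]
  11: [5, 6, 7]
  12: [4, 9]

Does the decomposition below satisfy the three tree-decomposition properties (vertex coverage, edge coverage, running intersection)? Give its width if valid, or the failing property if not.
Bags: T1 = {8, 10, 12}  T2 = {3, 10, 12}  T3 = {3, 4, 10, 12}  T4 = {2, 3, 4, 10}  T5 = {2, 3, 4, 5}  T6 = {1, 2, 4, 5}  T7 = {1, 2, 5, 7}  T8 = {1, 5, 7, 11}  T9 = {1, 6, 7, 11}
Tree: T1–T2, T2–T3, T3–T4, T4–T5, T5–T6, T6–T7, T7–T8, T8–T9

No — vertex 9 appears in no bag.

A tree decomposition must satisfy three properties: every vertex lies in some bag; for every edge, both endpoints lie together in some bag; and for every vertex, the bags containing it form a connected subtree. Here vertex 9 appears in no bag, so the decomposition is invalid.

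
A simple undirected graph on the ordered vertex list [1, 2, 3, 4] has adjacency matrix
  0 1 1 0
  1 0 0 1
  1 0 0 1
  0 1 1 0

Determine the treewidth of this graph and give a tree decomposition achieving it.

Every bag has size at most 3, so the width is 3 − 1 = 2 and tw(G) ≤ 2. For the lower bound, G contains the cycle 1–3–4–2–1, so G is not a forest; only forests have treewidth ≤ 1, hence tw(G) ≥ 2. Combining the bounds, tw(G) = 2.

Treewidth 2.
One such decomposition:
Bags: B1 = {1, 3, 4}  B2 = {1, 2, 4}
Tree: B1–B2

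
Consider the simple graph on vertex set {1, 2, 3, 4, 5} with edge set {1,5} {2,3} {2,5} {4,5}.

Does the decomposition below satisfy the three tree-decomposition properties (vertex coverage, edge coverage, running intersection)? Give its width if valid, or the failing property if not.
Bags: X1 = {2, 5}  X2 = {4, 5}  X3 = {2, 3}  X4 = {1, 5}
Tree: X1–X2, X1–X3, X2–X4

Yes; width 1.

Every vertex of G appears in some bag (union = {1, 2, 3, 4, 5}); every edge is covered by a bag; and for each vertex v the set of bags containing v is connected in the bag tree. The decomposition is therefore valid. The largest bag has 2 vertices, so the width is 1.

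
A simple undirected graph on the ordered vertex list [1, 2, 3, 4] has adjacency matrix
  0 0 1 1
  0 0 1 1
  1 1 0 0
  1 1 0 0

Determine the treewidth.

2

A width-2 tree decomposition is:
Bags: B1 = {2, 3, 4}  B2 = {1, 3, 4}
Tree: B1–B2
The largest bag has 3 vertices, giving width 2; this decomposition certifies tw(G) ≤ 2. The edges 3–2–4–1–3 form a cycle, so G is not a tree and its treewidth is at least 2. The upper and lower bounds meet at 2, so that is the treewidth.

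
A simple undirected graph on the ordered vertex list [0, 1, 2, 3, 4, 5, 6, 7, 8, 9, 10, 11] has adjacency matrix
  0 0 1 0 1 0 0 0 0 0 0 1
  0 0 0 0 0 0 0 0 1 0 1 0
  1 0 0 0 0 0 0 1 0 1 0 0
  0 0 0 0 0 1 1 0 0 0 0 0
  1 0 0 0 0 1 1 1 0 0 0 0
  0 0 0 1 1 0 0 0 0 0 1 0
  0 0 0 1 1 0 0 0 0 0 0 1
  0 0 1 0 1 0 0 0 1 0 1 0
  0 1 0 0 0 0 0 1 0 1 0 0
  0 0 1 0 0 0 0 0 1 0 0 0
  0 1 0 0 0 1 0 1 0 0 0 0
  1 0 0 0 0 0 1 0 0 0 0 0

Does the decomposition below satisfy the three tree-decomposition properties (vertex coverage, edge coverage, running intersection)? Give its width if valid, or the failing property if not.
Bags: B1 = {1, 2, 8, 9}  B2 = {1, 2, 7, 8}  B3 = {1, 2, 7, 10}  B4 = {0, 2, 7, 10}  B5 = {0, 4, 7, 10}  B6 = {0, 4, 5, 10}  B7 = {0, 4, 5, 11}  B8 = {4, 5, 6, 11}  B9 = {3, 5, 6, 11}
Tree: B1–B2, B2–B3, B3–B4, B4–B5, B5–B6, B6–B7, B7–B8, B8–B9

Yes; width 3.

Every vertex of G appears in some bag (union = {0, 1, 2, 3, 4, 5, 6, 7, 8, 9, 10, 11}); every edge is covered by a bag; and for each vertex v the set of bags containing v is connected in the bag tree. The decomposition is therefore valid. The largest bag has 4 vertices, so the width is 3.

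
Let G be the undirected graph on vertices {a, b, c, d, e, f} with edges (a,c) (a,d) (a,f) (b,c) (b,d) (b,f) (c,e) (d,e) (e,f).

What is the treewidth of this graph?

3

A width-3 tree decomposition is:
Bags: B1 = {a, b, e, f}  B2 = {a, b, c, e}  B3 = {a, b, d, e}
Tree: B1–B2, B2–B3
Each bag holds 4 vertices, so the decomposition has width 3, which upper-bounds the treewidth. For the lower bound: the 4 vertex sets {b,f}, {a,c}, {e}, {d} are disjoint, each induces a connected subgraph, and every pair is joined by at least one edge of G. Contracting each set to a single vertex therefore yields K_{4} as a minor, and since treewidth is minor-monotone, tw(G) ≥ tw(K_{4}) = 3. Therefore the treewidth is 3.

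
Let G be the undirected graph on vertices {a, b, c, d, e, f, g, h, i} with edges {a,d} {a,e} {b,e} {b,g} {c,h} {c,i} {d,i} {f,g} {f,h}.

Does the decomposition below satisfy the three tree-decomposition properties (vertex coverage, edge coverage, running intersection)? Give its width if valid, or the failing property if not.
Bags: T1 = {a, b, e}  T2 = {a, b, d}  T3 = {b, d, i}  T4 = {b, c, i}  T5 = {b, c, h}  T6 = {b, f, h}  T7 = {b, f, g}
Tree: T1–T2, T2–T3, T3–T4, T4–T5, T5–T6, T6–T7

Yes; width 2.

Checking the three conditions: (i) the bags cover all of {a, b, c, d, e, f, g, h, i}; (ii) for each edge, some bag contains both endpoints; (iii) the bags containing any fixed vertex form a subtree. All hold, so the decomposition is valid with width 3 − 1 = 2.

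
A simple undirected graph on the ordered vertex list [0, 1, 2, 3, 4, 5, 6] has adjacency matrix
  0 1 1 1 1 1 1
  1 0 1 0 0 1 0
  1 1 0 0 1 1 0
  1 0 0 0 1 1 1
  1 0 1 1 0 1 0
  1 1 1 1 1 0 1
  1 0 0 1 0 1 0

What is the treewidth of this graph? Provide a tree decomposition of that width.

Treewidth 3.
Bags: B1 = {0, 2, 4, 5}  B2 = {0, 1, 2, 5}  B3 = {0, 3, 4, 5}  B4 = {0, 3, 5, 6}
Tree: B1–B2, B1–B3, B3–B4

The largest bag has 4 vertices, giving width 3; this decomposition certifies tw(G) ≤ 3. For the lower bound, the 4 vertices {0, 1, 2, 5} are pairwise adjacent, and any tree decomposition puts a clique entirely inside one bag — forcing width ≥ 3. Hence tw(G) = 3 exactly.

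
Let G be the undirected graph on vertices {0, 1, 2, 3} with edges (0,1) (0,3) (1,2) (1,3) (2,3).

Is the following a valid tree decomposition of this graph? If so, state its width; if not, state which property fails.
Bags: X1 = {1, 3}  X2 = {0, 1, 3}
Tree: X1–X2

A tree decomposition must satisfy three properties: every vertex lies in some bag; for every edge, both endpoints lie together in some bag; and for every vertex, the bags containing it form a connected subtree. Here vertex 2 appears in no bag, so the decomposition is invalid.

No — vertex 2 appears in no bag.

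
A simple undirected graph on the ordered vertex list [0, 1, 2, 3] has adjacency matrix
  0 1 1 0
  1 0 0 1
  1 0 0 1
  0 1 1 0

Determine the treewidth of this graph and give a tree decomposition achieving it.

Each bag holds 3 vertices, so the decomposition has width 2, which upper-bounds the treewidth. The edges 3–2–0–1–3 form a cycle, so G is not a tree and its treewidth is at least 2. Combining the bounds, tw(G) = 2.

Treewidth 2.
One such decomposition:
Bags: B1 = {0, 2, 3}  B2 = {0, 1, 3}
Tree: B1–B2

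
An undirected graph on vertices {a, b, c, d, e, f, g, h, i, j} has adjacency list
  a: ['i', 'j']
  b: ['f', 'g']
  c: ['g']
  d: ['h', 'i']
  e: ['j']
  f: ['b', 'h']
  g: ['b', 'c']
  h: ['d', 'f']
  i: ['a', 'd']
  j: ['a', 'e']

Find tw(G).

A width-1 tree decomposition is:
Bags: B1 = {e, j}  B2 = {a, j}  B3 = {a, i}  B4 = {d, i}  B5 = {d, h}  B6 = {f, h}  B7 = {b, f}  B8 = {b, g}  B9 = {c, g}
Tree: B1–B2, B2–B3, B3–B4, B4–B5, B5–B6, B6–B7, B7–B8, B8–B9
Each bag holds 2 vertices, so the decomposition has width 1, which upper-bounds the treewidth. Since G has at least one edge (e.g. e–j), it is not an edgeless graph, so tw(G) ≥ 1. Hence tw(G) = 1 exactly.

1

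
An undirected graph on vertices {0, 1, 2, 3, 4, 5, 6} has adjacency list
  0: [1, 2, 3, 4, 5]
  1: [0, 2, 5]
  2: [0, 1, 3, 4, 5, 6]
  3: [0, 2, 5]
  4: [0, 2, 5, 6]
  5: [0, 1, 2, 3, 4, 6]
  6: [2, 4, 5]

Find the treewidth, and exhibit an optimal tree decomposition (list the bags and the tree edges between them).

Each bag holds 4 vertices, so the decomposition has width 3, which upper-bounds the treewidth. On the other hand G contains the 4-clique {0, 1, 2, 5}. A clique must lie in a single bag of any decomposition, so no decomposition can have width below 3. Therefore the treewidth is 3.

Treewidth 3.
One optimal decomposition is:
Bags: B1 = {0, 2, 4, 5}  B2 = {0, 2, 3, 5}  B3 = {0, 1, 2, 5}  B4 = {2, 4, 5, 6}
Tree: B1–B2, B2–B3, B1–B4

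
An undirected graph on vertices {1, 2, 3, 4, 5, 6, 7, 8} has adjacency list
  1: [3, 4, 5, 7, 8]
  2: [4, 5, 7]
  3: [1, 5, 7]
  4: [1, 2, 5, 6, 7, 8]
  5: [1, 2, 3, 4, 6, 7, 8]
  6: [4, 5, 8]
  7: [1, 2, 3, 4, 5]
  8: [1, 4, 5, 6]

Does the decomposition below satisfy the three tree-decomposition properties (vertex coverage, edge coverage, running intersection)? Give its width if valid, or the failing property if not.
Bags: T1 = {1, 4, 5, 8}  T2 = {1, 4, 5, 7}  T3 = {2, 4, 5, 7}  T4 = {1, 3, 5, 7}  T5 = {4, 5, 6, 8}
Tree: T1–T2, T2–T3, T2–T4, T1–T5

Checking the three conditions: (i) the bags cover all of {1, 2, 3, 4, 5, 6, 7, 8}; (ii) for each edge, some bag contains both endpoints; (iii) the bags containing any fixed vertex form a subtree. All hold, so the decomposition is valid with width 4 − 1 = 3.

Yes; width 3.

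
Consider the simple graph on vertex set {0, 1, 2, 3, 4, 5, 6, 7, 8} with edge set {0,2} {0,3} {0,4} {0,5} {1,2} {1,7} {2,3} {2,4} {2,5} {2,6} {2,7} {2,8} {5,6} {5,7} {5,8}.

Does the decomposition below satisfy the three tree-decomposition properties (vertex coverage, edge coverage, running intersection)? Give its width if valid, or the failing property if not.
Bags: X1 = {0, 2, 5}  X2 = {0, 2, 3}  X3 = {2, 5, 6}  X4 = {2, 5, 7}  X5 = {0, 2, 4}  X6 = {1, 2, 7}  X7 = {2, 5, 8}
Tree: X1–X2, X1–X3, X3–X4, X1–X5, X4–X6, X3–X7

Yes; width 2.

Checking the three conditions: (i) the bags cover all of {0, 1, 2, 3, 4, 5, 6, 7, 8}; (ii) for each edge, some bag contains both endpoints; (iii) the bags containing any fixed vertex form a subtree. All hold, so the decomposition is valid with width 3 − 1 = 2.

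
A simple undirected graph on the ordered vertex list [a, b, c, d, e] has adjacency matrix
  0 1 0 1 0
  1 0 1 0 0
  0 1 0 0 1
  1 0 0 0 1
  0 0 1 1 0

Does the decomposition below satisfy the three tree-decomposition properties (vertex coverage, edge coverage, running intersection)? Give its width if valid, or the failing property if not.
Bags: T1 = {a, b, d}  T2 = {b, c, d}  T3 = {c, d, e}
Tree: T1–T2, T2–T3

Yes; width 2.

Every vertex of G appears in some bag (union = {a, b, c, d, e}); every edge is covered by a bag; and for each vertex v the set of bags containing v is connected in the bag tree. The decomposition is therefore valid. The largest bag has 3 vertices, so the width is 2.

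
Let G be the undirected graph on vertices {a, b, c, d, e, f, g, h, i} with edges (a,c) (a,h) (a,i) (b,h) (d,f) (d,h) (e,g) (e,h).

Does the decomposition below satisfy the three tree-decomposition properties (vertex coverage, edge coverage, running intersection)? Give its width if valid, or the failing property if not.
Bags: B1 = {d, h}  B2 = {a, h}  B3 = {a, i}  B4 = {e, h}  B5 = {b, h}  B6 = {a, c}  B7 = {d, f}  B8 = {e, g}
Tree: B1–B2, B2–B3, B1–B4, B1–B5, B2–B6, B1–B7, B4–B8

Yes; width 1.

Vertex coverage: the bags together contain {a, b, c, d, e, f, g, h, i}, the full vertex set. Edge coverage: each edge of G has both endpoints in at least one bag. Running intersection: for every vertex, the bags containing it form a connected subtree. All three properties hold, so this is a valid tree decomposition of width max|bag| − 1 = 1, and hence tw(G) ≤ 1.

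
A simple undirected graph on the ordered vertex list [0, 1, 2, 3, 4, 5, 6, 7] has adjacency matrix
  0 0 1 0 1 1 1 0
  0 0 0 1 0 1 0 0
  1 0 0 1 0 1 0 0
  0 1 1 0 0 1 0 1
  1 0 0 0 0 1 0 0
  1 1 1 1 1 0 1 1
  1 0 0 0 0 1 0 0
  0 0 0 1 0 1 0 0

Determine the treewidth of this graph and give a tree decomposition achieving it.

Treewidth 2.
Bags: B1 = {0, 4, 5}  B2 = {0, 2, 5}  B3 = {2, 3, 5}  B4 = {3, 5, 7}  B5 = {0, 5, 6}  B6 = {1, 3, 5}
Tree: B1–B2, B2–B3, B3–B4, B2–B5, B3–B6

The largest bag has 3 vertices, giving width 2; this decomposition certifies tw(G) ≤ 2. On the other hand G contains the 3-clique {0, 2, 5}. A clique must lie in a single bag of any decomposition, so no decomposition can have width below 2. Therefore the treewidth is 2.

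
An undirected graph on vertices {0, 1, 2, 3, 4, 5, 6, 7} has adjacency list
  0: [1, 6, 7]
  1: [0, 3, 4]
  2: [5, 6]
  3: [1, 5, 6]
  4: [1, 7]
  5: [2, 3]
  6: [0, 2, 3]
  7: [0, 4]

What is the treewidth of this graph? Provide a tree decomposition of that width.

Treewidth 2.
Bags: B1 = {0, 4, 7}  B2 = {0, 1, 4}  B3 = {0, 1, 6}  B4 = {1, 3, 6}  B5 = {2, 3, 6}  B6 = {2, 3, 5}
Tree: B1–B2, B2–B3, B3–B4, B4–B5, B5–B6

The largest bag has 3 vertices, giving width 2; this decomposition certifies tw(G) ≤ 2. The edges 7–4–1–0–7 form a cycle, so G is not a tree and its treewidth is at least 2. The upper and lower bounds meet at 2, so that is the treewidth.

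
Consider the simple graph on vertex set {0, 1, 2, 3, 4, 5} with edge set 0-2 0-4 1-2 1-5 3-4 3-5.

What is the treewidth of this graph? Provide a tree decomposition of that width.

Every bag has size at most 3, so the width is 3 − 1 = 2 and tw(G) ≤ 2. For the lower bound, G contains the cycle 5–3–4–0–2–1–5, so G is not a forest; only forests have treewidth ≤ 1, hence tw(G) ≥ 2. The upper and lower bounds meet at 2, so that is the treewidth.

Treewidth 2.
Bags: B1 = {3, 4, 5}  B2 = {0, 4, 5}  B3 = {0, 2, 5}  B4 = {1, 2, 5}
Tree: B1–B2, B2–B3, B3–B4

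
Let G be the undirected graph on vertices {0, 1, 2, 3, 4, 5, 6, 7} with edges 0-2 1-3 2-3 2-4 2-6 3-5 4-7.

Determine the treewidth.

1

A width-1 tree decomposition is:
Bags: B1 = {2, 4}  B2 = {2, 3}  B3 = {2, 6}  B4 = {3, 5}  B5 = {0, 2}  B6 = {1, 3}  B7 = {4, 7}
Tree: B1–B2, B2–B3, B2–B4, B2–B5, B4–B6, B1–B7
Each bag holds 2 vertices, so the decomposition has width 1, which upper-bounds the treewidth. G has an edge, so its treewidth is at least 1. The upper and lower bounds meet at 1, so that is the treewidth.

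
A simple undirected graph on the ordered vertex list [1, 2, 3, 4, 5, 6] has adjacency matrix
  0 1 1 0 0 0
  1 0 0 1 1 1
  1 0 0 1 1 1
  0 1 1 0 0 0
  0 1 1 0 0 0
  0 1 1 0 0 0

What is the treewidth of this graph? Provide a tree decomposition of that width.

Treewidth 2.
One optimal decomposition is:
Bags: B1 = {1, 2, 3}  B2 = {2, 3, 4}  B3 = {2, 3, 5}  B4 = {2, 3, 6}
Tree: B1–B2, B2–B3, B3–B4

The largest bag has 3 vertices, giving width 2; this decomposition certifies tw(G) ≤ 2. For the lower bound, G contains the cycle 2–1–3–4–2, so G is not a forest; only forests have treewidth ≤ 1, hence tw(G) ≥ 2. Hence tw(G) = 2 exactly.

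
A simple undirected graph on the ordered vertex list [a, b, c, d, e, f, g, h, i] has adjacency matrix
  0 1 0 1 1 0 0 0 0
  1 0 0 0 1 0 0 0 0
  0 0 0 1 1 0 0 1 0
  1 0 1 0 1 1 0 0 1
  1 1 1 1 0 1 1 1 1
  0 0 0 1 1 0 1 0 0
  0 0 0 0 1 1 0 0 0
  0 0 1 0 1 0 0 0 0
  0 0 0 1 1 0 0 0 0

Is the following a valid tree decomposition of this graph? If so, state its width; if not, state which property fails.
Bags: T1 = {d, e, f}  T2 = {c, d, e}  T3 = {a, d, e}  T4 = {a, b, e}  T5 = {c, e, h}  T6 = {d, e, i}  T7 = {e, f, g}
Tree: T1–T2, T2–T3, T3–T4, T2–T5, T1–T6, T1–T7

Checking the three conditions: (i) the bags cover all of {a, b, c, d, e, f, g, h, i}; (ii) for each edge, some bag contains both endpoints; (iii) the bags containing any fixed vertex form a subtree. All hold, so the decomposition is valid with width 3 − 1 = 2.

Yes; width 2.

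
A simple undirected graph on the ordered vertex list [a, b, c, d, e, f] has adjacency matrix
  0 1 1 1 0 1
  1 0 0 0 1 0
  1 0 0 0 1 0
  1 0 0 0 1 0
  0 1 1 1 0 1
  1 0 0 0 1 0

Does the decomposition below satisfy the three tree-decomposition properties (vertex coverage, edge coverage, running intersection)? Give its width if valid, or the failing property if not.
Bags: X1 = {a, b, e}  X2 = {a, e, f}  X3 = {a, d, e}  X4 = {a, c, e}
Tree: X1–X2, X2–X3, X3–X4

Yes; width 2.

Checking the three conditions: (i) the bags cover all of {a, b, c, d, e, f}; (ii) for each edge, some bag contains both endpoints; (iii) the bags containing any fixed vertex form a subtree. All hold, so the decomposition is valid with width 3 − 1 = 2.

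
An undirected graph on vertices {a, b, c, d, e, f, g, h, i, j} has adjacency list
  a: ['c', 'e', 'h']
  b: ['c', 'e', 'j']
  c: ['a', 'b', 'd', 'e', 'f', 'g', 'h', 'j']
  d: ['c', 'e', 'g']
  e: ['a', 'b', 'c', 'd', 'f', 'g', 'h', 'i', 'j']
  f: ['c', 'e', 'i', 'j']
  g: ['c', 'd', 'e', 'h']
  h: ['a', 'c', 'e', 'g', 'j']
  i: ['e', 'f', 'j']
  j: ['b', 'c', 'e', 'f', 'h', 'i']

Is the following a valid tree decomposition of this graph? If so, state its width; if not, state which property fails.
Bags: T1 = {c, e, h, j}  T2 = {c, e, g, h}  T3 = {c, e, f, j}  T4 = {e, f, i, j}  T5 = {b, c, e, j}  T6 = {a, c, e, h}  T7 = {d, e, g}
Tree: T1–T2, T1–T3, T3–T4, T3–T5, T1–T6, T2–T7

No — edge (c,d) lies in no bag.

A tree decomposition must satisfy three properties: every vertex lies in some bag; for every edge, both endpoints lie together in some bag; and for every vertex, the bags containing it form a connected subtree. Here edge (c,d) lies in no bag, so the decomposition is invalid.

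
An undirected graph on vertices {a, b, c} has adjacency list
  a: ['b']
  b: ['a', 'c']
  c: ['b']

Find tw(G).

1

A width-1 tree decomposition is:
Bags: B1 = {a, b}  B2 = {b, c}
Tree: B1–B2
The largest bag has 2 vertices, giving width 1; this decomposition certifies tw(G) ≤ 1. G has an edge, so its treewidth is at least 1. Hence tw(G) = 1 exactly.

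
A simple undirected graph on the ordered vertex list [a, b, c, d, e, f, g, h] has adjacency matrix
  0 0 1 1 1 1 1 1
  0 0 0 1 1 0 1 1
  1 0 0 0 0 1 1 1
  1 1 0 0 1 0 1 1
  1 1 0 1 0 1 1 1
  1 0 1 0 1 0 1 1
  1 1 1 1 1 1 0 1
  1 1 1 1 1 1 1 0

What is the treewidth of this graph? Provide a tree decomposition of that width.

Treewidth 4.
Bags: B1 = {a, e, f, g, h}  B2 = {a, c, f, g, h}  B3 = {a, d, e, g, h}  B4 = {b, d, e, g, h}
Tree: B1–B2, B1–B3, B3–B4

Each bag holds 5 vertices, so the decomposition has width 4, which upper-bounds the treewidth. Conversely, {a, d, e, g, h} is a clique of size 5, and the vertices of any clique must share a bag in every tree decomposition; so some bag has ≥ 5 vertices and tw(G) ≥ 4. The upper and lower bounds meet at 4, so that is the treewidth.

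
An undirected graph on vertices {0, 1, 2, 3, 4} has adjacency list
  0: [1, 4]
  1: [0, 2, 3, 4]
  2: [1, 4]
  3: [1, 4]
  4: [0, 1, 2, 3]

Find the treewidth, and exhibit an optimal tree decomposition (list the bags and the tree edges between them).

Treewidth 2.
Bags: B1 = {1, 2, 4}  B2 = {0, 1, 4}  B3 = {1, 3, 4}
Tree: B1–B2, B1–B3

The largest bag has 3 vertices, giving width 2; this decomposition certifies tw(G) ≤ 2. Conversely, {0, 1, 4} is a clique of size 3, and the vertices of any clique must share a bag in every tree decomposition; so some bag has ≥ 3 vertices and tw(G) ≥ 2. Hence tw(G) = 2 exactly.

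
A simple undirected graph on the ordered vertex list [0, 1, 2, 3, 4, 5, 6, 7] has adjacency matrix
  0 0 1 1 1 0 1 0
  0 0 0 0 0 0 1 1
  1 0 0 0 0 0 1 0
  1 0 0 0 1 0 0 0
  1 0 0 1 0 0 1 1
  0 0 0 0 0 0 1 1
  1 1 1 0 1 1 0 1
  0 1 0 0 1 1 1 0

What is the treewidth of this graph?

2

A width-2 tree decomposition is:
Bags: B1 = {0, 4, 6}  B2 = {0, 3, 4}  B3 = {4, 6, 7}  B4 = {1, 6, 7}  B5 = {5, 6, 7}  B6 = {0, 2, 6}
Tree: B1–B2, B1–B3, B3–B4, B3–B5, B1–B6
Every bag has size at most 3, so the width is 3 − 1 = 2 and tw(G) ≤ 2. For the lower bound, the 3 vertices {0, 3, 4} are pairwise adjacent, and any tree decomposition puts a clique entirely inside one bag — forcing width ≥ 2. Therefore the treewidth is 2.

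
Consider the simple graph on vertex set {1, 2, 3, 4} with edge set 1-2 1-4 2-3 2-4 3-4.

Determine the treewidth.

A width-2 tree decomposition is:
Bags: B1 = {2, 3, 4}  B2 = {1, 2, 4}
Tree: B1–B2
The largest bag has 3 vertices, giving width 2; this decomposition certifies tw(G) ≤ 2. For the lower bound, the 3 vertices {1, 2, 4} are pairwise adjacent, and any tree decomposition puts a clique entirely inside one bag — forcing width ≥ 2. The upper and lower bounds meet at 2, so that is the treewidth.

2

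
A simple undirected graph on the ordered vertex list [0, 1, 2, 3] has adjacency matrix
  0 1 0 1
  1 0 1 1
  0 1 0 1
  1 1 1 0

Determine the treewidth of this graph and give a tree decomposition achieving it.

Treewidth 2.
Bags: B1 = {1, 2, 3}  B2 = {0, 1, 3}
Tree: B1–B2

The largest bag has 3 vertices, giving width 2; this decomposition certifies tw(G) ≤ 2. On the other hand G contains the 3-clique {0, 1, 3}. A clique must lie in a single bag of any decomposition, so no decomposition can have width below 2. Combining the bounds, tw(G) = 2.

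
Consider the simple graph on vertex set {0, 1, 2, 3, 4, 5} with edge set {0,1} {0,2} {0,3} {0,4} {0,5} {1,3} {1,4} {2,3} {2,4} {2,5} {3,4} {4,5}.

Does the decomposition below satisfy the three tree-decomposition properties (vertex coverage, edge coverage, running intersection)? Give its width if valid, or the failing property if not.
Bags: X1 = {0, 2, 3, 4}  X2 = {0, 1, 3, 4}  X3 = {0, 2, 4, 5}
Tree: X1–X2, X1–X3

Yes; width 3.

Checking the three conditions: (i) the bags cover all of {0, 1, 2, 3, 4, 5}; (ii) for each edge, some bag contains both endpoints; (iii) the bags containing any fixed vertex form a subtree. All hold, so the decomposition is valid with width 4 − 1 = 3.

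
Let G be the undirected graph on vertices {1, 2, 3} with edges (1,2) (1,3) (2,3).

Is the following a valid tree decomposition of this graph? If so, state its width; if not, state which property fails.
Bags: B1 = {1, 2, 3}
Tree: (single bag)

Yes; width 2.

Vertex coverage: the bags together contain {1, 2, 3}, the full vertex set. Edge coverage: each edge of G has both endpoints in at least one bag. Running intersection: for every vertex, the bags containing it form a connected subtree. All three properties hold, so this is a valid tree decomposition of width max|bag| − 1 = 2, and hence tw(G) ≤ 2.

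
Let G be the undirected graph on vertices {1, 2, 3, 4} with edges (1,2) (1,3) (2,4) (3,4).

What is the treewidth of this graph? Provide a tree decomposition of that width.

Treewidth 2.
One such decomposition:
Bags: B1 = {2, 3, 4}  B2 = {1, 2, 3}
Tree: B1–B2

The largest bag has 3 vertices, giving width 2; this decomposition certifies tw(G) ≤ 2. For the lower bound, G contains the cycle 3–4–2–1–3, so G is not a forest; only forests have treewidth ≤ 1, hence tw(G) ≥ 2. Therefore the treewidth is 2.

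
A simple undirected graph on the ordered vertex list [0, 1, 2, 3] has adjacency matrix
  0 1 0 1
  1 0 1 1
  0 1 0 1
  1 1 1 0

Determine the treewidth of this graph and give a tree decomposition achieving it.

Treewidth 2.
One optimal decomposition is:
Bags: B1 = {0, 1, 3}  B2 = {1, 2, 3}
Tree: B1–B2

Every bag has size at most 3, so the width is 3 − 1 = 2 and tw(G) ≤ 2. Conversely, {0, 1, 3} is a clique of size 3, and the vertices of any clique must share a bag in every tree decomposition; so some bag has ≥ 3 vertices and tw(G) ≥ 2. Combining the bounds, tw(G) = 2.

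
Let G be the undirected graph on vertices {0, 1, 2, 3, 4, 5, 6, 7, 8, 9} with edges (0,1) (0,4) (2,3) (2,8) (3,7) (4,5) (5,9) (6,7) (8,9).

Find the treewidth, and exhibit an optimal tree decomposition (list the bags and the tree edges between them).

Every bag has size at most 2, so the width is 2 − 1 = 1 and tw(G) ≤ 1. Any graph with an edge has treewidth ≥ 1, and G has the edge 1–0. Combining the bounds, tw(G) = 1.

Treewidth 1.
One such decomposition:
Bags: B1 = {0, 1}  B2 = {0, 4}  B3 = {4, 5}  B4 = {5, 9}  B5 = {8, 9}  B6 = {2, 8}  B7 = {2, 3}  B8 = {3, 7}  B9 = {6, 7}
Tree: B1–B2, B2–B3, B3–B4, B4–B5, B5–B6, B6–B7, B7–B8, B8–B9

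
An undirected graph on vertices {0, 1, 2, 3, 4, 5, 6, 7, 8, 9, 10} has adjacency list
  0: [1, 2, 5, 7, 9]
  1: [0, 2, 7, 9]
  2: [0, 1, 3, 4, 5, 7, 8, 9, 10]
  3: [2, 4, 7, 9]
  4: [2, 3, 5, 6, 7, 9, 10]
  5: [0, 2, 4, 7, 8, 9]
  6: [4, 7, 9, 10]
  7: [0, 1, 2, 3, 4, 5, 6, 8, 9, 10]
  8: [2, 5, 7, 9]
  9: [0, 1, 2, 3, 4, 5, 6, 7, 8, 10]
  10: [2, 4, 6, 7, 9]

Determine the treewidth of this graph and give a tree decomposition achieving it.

The largest bag has 5 vertices, giving width 4; this decomposition certifies tw(G) ≤ 4. On the other hand G contains the 5-clique {0, 1, 2, 7, 9}. A clique must lie in a single bag of any decomposition, so no decomposition can have width below 4. Hence tw(G) = 4 exactly.

Treewidth 4.
Bags: B1 = {2, 4, 5, 7, 9}  B2 = {2, 4, 7, 9, 10}  B3 = {2, 3, 4, 7, 9}  B4 = {4, 6, 7, 9, 10}  B5 = {0, 2, 5, 7, 9}  B6 = {0, 1, 2, 7, 9}  B7 = {2, 5, 7, 8, 9}
Tree: B1–B2, B1–B3, B2–B4, B1–B5, B5–B6, B1–B7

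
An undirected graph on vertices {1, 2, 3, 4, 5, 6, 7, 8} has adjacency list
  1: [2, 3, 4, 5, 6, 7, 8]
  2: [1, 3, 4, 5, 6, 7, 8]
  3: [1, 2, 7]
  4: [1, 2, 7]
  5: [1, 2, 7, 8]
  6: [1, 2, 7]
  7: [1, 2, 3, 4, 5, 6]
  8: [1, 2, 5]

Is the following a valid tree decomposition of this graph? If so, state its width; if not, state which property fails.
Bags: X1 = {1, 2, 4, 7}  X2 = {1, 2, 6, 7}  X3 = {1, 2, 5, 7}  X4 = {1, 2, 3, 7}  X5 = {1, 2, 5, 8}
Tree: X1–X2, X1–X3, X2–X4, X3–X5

Yes; width 3.

Vertex coverage: the bags together contain {1, 2, 3, 4, 5, 6, 7, 8}, the full vertex set. Edge coverage: each edge of G has both endpoints in at least one bag. Running intersection: for every vertex, the bags containing it form a connected subtree. All three properties hold, so this is a valid tree decomposition of width max|bag| − 1 = 3, and hence tw(G) ≤ 3.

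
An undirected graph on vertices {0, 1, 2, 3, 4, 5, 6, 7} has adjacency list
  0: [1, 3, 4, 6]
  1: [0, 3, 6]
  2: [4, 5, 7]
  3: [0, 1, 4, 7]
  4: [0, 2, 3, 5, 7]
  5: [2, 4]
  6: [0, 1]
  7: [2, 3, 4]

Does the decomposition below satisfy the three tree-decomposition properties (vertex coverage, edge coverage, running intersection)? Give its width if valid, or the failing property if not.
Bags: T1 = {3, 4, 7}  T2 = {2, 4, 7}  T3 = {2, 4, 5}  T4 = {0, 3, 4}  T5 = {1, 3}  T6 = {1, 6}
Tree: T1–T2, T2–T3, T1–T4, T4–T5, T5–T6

A tree decomposition must satisfy three properties: every vertex lies in some bag; for every edge, both endpoints lie together in some bag; and for every vertex, the bags containing it form a connected subtree. Here edge (0,1) lies in no bag, so the decomposition is invalid.

No — edge (0,1) lies in no bag.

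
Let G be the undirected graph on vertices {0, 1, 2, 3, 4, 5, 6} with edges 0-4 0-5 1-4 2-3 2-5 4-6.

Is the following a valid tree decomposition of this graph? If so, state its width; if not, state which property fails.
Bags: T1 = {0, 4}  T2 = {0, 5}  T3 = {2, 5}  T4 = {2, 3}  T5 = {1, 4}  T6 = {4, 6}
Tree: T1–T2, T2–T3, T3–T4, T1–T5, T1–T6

Every vertex of G appears in some bag (union = {0, 1, 2, 3, 4, 5, 6}); every edge is covered by a bag; and for each vertex v the set of bags containing v is connected in the bag tree. The decomposition is therefore valid. The largest bag has 2 vertices, so the width is 1.

Yes; width 1.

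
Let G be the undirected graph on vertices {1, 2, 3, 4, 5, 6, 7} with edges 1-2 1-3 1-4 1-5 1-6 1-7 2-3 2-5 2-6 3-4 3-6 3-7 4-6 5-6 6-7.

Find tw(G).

3

A width-3 tree decomposition is:
Bags: B1 = {1, 2, 5, 6}  B2 = {1, 2, 3, 6}  B3 = {1, 3, 6, 7}  B4 = {1, 3, 4, 6}
Tree: B1–B2, B2–B3, B2–B4
Every bag has size at most 4, so the width is 4 − 1 = 3 and tw(G) ≤ 3. Conversely, {1, 2, 3, 6} is a clique of size 4, and the vertices of any clique must share a bag in every tree decomposition; so some bag has ≥ 4 vertices and tw(G) ≥ 3. Hence tw(G) = 3 exactly.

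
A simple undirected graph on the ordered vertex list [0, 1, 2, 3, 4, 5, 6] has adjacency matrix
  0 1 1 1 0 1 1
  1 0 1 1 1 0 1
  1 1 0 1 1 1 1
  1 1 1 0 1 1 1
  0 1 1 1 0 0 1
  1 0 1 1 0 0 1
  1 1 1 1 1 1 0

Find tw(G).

A width-4 tree decomposition is:
Bags: B1 = {1, 2, 3, 4, 6}  B2 = {0, 1, 2, 3, 6}  B3 = {0, 2, 3, 5, 6}
Tree: B1–B2, B2–B3
Every bag has size at most 5, so the width is 5 − 1 = 4 and tw(G) ≤ 4. Conversely, {0, 1, 2, 3, 6} is a clique of size 5, and the vertices of any clique must share a bag in every tree decomposition; so some bag has ≥ 5 vertices and tw(G) ≥ 4. Hence tw(G) = 4 exactly.

4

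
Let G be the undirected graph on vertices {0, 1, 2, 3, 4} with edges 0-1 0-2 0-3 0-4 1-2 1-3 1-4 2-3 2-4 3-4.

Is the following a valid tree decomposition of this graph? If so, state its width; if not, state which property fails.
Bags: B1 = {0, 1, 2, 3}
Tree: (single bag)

No — vertex 4 appears in no bag.

A tree decomposition must satisfy three properties: every vertex lies in some bag; for every edge, both endpoints lie together in some bag; and for every vertex, the bags containing it form a connected subtree. Here vertex 4 appears in no bag, so the decomposition is invalid.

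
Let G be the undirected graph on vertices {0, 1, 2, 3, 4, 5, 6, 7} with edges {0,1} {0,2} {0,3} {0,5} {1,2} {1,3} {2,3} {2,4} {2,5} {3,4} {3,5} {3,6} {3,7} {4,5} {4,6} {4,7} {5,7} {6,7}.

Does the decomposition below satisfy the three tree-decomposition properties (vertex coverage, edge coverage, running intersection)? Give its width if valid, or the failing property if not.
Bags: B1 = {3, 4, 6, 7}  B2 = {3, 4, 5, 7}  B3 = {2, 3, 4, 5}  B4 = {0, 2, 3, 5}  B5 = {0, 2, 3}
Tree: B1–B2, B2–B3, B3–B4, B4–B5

No — vertex 1 appears in no bag.

A tree decomposition must satisfy three properties: every vertex lies in some bag; for every edge, both endpoints lie together in some bag; and for every vertex, the bags containing it form a connected subtree. Here vertex 1 appears in no bag, so the decomposition is invalid.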